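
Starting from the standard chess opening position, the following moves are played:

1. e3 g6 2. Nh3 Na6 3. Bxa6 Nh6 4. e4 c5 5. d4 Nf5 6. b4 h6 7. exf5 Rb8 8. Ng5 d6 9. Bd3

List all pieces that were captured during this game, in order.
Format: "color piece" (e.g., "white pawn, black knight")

Tracking captures:
  Bxa6: captured black knight
  exf5: captured black knight

black knight, black knight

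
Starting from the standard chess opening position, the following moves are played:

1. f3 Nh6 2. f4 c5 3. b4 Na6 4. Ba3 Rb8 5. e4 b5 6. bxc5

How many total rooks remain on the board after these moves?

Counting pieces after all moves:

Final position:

  a b c d e f g h
  ─────────────────
8│· ♜ ♝ ♛ ♚ ♝ · ♜│8
7│♟ · · ♟ ♟ ♟ ♟ ♟│7
6│♞ · · · · · · ♞│6
5│· ♟ ♙ · · · · ·│5
4│· · · · ♙ ♙ · ·│4
3│♗ · · · · · · ·│3
2│♙ · ♙ ♙ · · ♙ ♙│2
1│♖ ♘ · ♕ ♔ ♗ ♘ ♖│1
  ─────────────────
  a b c d e f g h


4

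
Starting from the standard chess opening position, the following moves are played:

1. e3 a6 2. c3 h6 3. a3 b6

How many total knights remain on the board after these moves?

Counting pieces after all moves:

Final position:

  a b c d e f g h
  ─────────────────
8│♜ ♞ ♝ ♛ ♚ ♝ ♞ ♜│8
7│· · ♟ ♟ ♟ ♟ ♟ ·│7
6│♟ ♟ · · · · · ♟│6
5│· · · · · · · ·│5
4│· · · · · · · ·│4
3│♙ · ♙ · ♙ · · ·│3
2│· ♙ · ♙ · ♙ ♙ ♙│2
1│♖ ♘ ♗ ♕ ♔ ♗ ♘ ♖│1
  ─────────────────
  a b c d e f g h


4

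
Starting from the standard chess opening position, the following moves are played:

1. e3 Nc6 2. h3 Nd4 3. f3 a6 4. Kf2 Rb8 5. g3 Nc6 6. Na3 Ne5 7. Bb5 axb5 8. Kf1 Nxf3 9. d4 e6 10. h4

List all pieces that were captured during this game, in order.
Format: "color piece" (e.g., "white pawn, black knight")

Tracking captures:
  axb5: captured white bishop
  Nxf3: captured white pawn

white bishop, white pawn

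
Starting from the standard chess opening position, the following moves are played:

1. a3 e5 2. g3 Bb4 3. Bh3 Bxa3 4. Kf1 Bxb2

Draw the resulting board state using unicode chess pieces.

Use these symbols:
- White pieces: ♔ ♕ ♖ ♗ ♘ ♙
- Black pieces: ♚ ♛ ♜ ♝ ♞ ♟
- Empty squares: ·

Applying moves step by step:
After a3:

♜ ♞ ♝ ♛ ♚ ♝ ♞ ♜
♟ ♟ ♟ ♟ ♟ ♟ ♟ ♟
· · · · · · · ·
· · · · · · · ·
· · · · · · · ·
♙ · · · · · · ·
· ♙ ♙ ♙ ♙ ♙ ♙ ♙
♖ ♘ ♗ ♕ ♔ ♗ ♘ ♖


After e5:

♜ ♞ ♝ ♛ ♚ ♝ ♞ ♜
♟ ♟ ♟ ♟ · ♟ ♟ ♟
· · · · · · · ·
· · · · ♟ · · ·
· · · · · · · ·
♙ · · · · · · ·
· ♙ ♙ ♙ ♙ ♙ ♙ ♙
♖ ♘ ♗ ♕ ♔ ♗ ♘ ♖


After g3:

♜ ♞ ♝ ♛ ♚ ♝ ♞ ♜
♟ ♟ ♟ ♟ · ♟ ♟ ♟
· · · · · · · ·
· · · · ♟ · · ·
· · · · · · · ·
♙ · · · · · ♙ ·
· ♙ ♙ ♙ ♙ ♙ · ♙
♖ ♘ ♗ ♕ ♔ ♗ ♘ ♖


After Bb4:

♜ ♞ ♝ ♛ ♚ · ♞ ♜
♟ ♟ ♟ ♟ · ♟ ♟ ♟
· · · · · · · ·
· · · · ♟ · · ·
· ♝ · · · · · ·
♙ · · · · · ♙ ·
· ♙ ♙ ♙ ♙ ♙ · ♙
♖ ♘ ♗ ♕ ♔ ♗ ♘ ♖


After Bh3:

♜ ♞ ♝ ♛ ♚ · ♞ ♜
♟ ♟ ♟ ♟ · ♟ ♟ ♟
· · · · · · · ·
· · · · ♟ · · ·
· ♝ · · · · · ·
♙ · · · · · ♙ ♗
· ♙ ♙ ♙ ♙ ♙ · ♙
♖ ♘ ♗ ♕ ♔ · ♘ ♖


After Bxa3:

♜ ♞ ♝ ♛ ♚ · ♞ ♜
♟ ♟ ♟ ♟ · ♟ ♟ ♟
· · · · · · · ·
· · · · ♟ · · ·
· · · · · · · ·
♝ · · · · · ♙ ♗
· ♙ ♙ ♙ ♙ ♙ · ♙
♖ ♘ ♗ ♕ ♔ · ♘ ♖


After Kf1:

♜ ♞ ♝ ♛ ♚ · ♞ ♜
♟ ♟ ♟ ♟ · ♟ ♟ ♟
· · · · · · · ·
· · · · ♟ · · ·
· · · · · · · ·
♝ · · · · · ♙ ♗
· ♙ ♙ ♙ ♙ ♙ · ♙
♖ ♘ ♗ ♕ · ♔ ♘ ♖


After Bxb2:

♜ ♞ ♝ ♛ ♚ · ♞ ♜
♟ ♟ ♟ ♟ · ♟ ♟ ♟
· · · · · · · ·
· · · · ♟ · · ·
· · · · · · · ·
· · · · · · ♙ ♗
· ♝ ♙ ♙ ♙ ♙ · ♙
♖ ♘ ♗ ♕ · ♔ ♘ ♖



  a b c d e f g h
  ─────────────────
8│♜ ♞ ♝ ♛ ♚ · ♞ ♜│8
7│♟ ♟ ♟ ♟ · ♟ ♟ ♟│7
6│· · · · · · · ·│6
5│· · · · ♟ · · ·│5
4│· · · · · · · ·│4
3│· · · · · · ♙ ♗│3
2│· ♝ ♙ ♙ ♙ ♙ · ♙│2
1│♖ ♘ ♗ ♕ · ♔ ♘ ♖│1
  ─────────────────
  a b c d e f g h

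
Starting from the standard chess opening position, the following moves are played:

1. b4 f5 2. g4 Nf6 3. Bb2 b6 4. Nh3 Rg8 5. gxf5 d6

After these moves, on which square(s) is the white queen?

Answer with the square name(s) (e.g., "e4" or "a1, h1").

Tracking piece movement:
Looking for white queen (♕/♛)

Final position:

  a b c d e f g h
  ─────────────────
8│♜ ♞ ♝ ♛ ♚ ♝ ♜ ·│8
7│♟ · ♟ · ♟ · ♟ ♟│7
6│· ♟ · ♟ · ♞ · ·│6
5│· · · · · ♙ · ·│5
4│· ♙ · · · · · ·│4
3│· · · · · · · ♘│3
2│♙ ♗ ♙ ♙ ♙ ♙ · ♙│2
1│♖ ♘ · ♕ ♔ ♗ · ♖│1
  ─────────────────
  a b c d e f g h


d1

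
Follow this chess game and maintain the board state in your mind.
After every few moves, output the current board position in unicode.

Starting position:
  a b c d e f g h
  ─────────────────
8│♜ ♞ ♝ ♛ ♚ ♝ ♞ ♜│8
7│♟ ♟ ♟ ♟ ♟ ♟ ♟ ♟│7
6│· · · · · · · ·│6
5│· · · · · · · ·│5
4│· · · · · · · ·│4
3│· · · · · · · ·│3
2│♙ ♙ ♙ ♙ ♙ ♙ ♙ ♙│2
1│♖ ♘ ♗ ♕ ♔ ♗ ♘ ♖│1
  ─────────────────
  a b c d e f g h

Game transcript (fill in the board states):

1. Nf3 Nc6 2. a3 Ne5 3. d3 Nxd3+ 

  a b c d e f g h
  ─────────────────
8│♜ · ♝ ♛ ♚ ♝ ♞ ♜│8
7│♟ ♟ ♟ ♟ ♟ ♟ ♟ ♟│7
6│· · · · · · · ·│6
5│· · · · · · · ·│5
4│· · · · · · · ·│4
3│♙ · · ♞ · ♘ · ·│3
2│· ♙ ♙ · ♙ ♙ ♙ ♙│2
1│♖ ♘ ♗ ♕ ♔ ♗ · ♖│1
  ─────────────────
  a b c d e f g h

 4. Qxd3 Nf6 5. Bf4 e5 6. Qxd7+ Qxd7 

  a b c d e f g h
  ─────────────────
8│♜ · ♝ · ♚ ♝ · ♜│8
7│♟ ♟ ♟ ♛ · ♟ ♟ ♟│7
6│· · · · · ♞ · ·│6
5│· · · · ♟ · · ·│5
4│· · · · · ♗ · ·│4
3│♙ · · · · ♘ · ·│3
2│· ♙ ♙ · ♙ ♙ ♙ ♙│2
1│♖ ♘ · · ♔ ♗ · ♖│1
  ─────────────────
  a b c d e f g h

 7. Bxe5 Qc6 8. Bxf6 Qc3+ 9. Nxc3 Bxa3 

  a b c d e f g h
  ─────────────────
8│♜ · ♝ · ♚ · · ♜│8
7│♟ ♟ ♟ · · ♟ ♟ ♟│7
6│· · · · · ♗ · ·│6
5│· · · · · · · ·│5
4│· · · · · · · ·│4
3│♝ · ♘ · · ♘ · ·│3
2│· ♙ ♙ · ♙ ♙ ♙ ♙│2
1│♖ · · · ♔ ♗ · ♖│1
  ─────────────────
  a b c d e f g h

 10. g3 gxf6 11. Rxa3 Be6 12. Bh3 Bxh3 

  a b c d e f g h
  ─────────────────
8│♜ · · · ♚ · · ♜│8
7│♟ ♟ ♟ · · ♟ · ♟│7
6│· · · · · ♟ · ·│6
5│· · · · · · · ·│5
4│· · · · · · · ·│4
3│♖ · ♘ · · ♘ ♙ ♝│3
2│· ♙ ♙ · ♙ ♙ · ♙│2
1│· · · · ♔ · · ♖│1
  ─────────────────
  a b c d e f g h

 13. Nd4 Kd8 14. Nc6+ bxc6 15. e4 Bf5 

  a b c d e f g h
  ─────────────────
8│♜ · · ♚ · · · ♜│8
7│♟ · ♟ · · ♟ · ♟│7
6│· · ♟ · · ♟ · ·│6
5│· · · · · ♝ · ·│5
4│· · · · ♙ · · ·│4
3│♖ · ♘ · · · ♙ ·│3
2│· ♙ ♙ · · ♙ · ♙│2
1│· · · · ♔ · · ♖│1
  ─────────────────
  a b c d e f g h



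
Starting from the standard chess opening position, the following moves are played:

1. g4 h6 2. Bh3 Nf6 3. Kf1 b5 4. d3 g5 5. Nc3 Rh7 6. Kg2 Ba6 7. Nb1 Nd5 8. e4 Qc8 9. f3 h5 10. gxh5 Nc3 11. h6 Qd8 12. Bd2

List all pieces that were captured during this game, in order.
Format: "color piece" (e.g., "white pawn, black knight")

Tracking captures:
  gxh5: captured black pawn

black pawn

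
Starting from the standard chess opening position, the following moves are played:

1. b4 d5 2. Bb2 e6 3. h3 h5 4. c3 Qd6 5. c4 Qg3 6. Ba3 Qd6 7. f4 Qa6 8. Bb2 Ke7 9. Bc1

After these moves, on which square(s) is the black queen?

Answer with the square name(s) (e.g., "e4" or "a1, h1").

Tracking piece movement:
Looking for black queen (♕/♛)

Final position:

  a b c d e f g h
  ─────────────────
8│♜ ♞ ♝ · · ♝ ♞ ♜│8
7│♟ ♟ ♟ · ♚ ♟ ♟ ·│7
6│♛ · · · ♟ · · ·│6
5│· · · ♟ · · · ♟│5
4│· ♙ ♙ · · ♙ · ·│4
3│· · · · · · · ♙│3
2│♙ · · ♙ ♙ · ♙ ·│2
1│♖ ♘ ♗ ♕ ♔ ♗ ♘ ♖│1
  ─────────────────
  a b c d e f g h


a6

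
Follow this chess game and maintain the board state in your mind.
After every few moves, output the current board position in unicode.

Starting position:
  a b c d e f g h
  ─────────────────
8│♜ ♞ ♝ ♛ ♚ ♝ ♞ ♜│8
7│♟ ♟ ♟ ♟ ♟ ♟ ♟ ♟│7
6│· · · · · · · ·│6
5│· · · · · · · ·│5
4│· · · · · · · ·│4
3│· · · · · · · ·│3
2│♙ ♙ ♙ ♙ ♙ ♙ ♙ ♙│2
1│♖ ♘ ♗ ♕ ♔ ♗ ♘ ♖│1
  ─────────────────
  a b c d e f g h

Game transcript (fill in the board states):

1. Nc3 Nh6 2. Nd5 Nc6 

  a b c d e f g h
  ─────────────────
8│♜ · ♝ ♛ ♚ ♝ · ♜│8
7│♟ ♟ ♟ ♟ ♟ ♟ ♟ ♟│7
6│· · ♞ · · · · ♞│6
5│· · · ♘ · · · ·│5
4│· · · · · · · ·│4
3│· · · · · · · ·│3
2│♙ ♙ ♙ ♙ ♙ ♙ ♙ ♙│2
1│♖ · ♗ ♕ ♔ ♗ ♘ ♖│1
  ─────────────────
  a b c d e f g h

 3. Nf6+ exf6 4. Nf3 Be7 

  a b c d e f g h
  ─────────────────
8│♜ · ♝ ♛ ♚ · · ♜│8
7│♟ ♟ ♟ ♟ ♝ ♟ ♟ ♟│7
6│· · ♞ · · ♟ · ♞│6
5│· · · · · · · ·│5
4│· · · · · · · ·│4
3│· · · · · ♘ · ·│3
2│♙ ♙ ♙ ♙ ♙ ♙ ♙ ♙│2
1│♖ · ♗ ♕ ♔ ♗ · ♖│1
  ─────────────────
  a b c d e f g h

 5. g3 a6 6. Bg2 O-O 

  a b c d e f g h
  ─────────────────
8│♜ · ♝ ♛ · ♜ ♚ ·│8
7│· ♟ ♟ ♟ ♝ ♟ ♟ ♟│7
6│♟ · ♞ · · ♟ · ♞│6
5│· · · · · · · ·│5
4│· · · · · · · ·│4
3│· · · · · ♘ ♙ ·│3
2│♙ ♙ ♙ ♙ ♙ ♙ ♗ ♙│2
1│♖ · ♗ ♕ ♔ · · ♖│1
  ─────────────────
  a b c d e f g h



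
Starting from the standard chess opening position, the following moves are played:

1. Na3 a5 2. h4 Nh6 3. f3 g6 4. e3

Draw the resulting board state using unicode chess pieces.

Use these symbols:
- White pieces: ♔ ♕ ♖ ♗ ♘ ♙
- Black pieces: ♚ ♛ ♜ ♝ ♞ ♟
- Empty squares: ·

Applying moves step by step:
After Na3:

♜ ♞ ♝ ♛ ♚ ♝ ♞ ♜
♟ ♟ ♟ ♟ ♟ ♟ ♟ ♟
· · · · · · · ·
· · · · · · · ·
· · · · · · · ·
♘ · · · · · · ·
♙ ♙ ♙ ♙ ♙ ♙ ♙ ♙
♖ · ♗ ♕ ♔ ♗ ♘ ♖


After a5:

♜ ♞ ♝ ♛ ♚ ♝ ♞ ♜
· ♟ ♟ ♟ ♟ ♟ ♟ ♟
· · · · · · · ·
♟ · · · · · · ·
· · · · · · · ·
♘ · · · · · · ·
♙ ♙ ♙ ♙ ♙ ♙ ♙ ♙
♖ · ♗ ♕ ♔ ♗ ♘ ♖


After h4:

♜ ♞ ♝ ♛ ♚ ♝ ♞ ♜
· ♟ ♟ ♟ ♟ ♟ ♟ ♟
· · · · · · · ·
♟ · · · · · · ·
· · · · · · · ♙
♘ · · · · · · ·
♙ ♙ ♙ ♙ ♙ ♙ ♙ ·
♖ · ♗ ♕ ♔ ♗ ♘ ♖


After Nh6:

♜ ♞ ♝ ♛ ♚ ♝ · ♜
· ♟ ♟ ♟ ♟ ♟ ♟ ♟
· · · · · · · ♞
♟ · · · · · · ·
· · · · · · · ♙
♘ · · · · · · ·
♙ ♙ ♙ ♙ ♙ ♙ ♙ ·
♖ · ♗ ♕ ♔ ♗ ♘ ♖


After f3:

♜ ♞ ♝ ♛ ♚ ♝ · ♜
· ♟ ♟ ♟ ♟ ♟ ♟ ♟
· · · · · · · ♞
♟ · · · · · · ·
· · · · · · · ♙
♘ · · · · ♙ · ·
♙ ♙ ♙ ♙ ♙ · ♙ ·
♖ · ♗ ♕ ♔ ♗ ♘ ♖


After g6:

♜ ♞ ♝ ♛ ♚ ♝ · ♜
· ♟ ♟ ♟ ♟ ♟ · ♟
· · · · · · ♟ ♞
♟ · · · · · · ·
· · · · · · · ♙
♘ · · · · ♙ · ·
♙ ♙ ♙ ♙ ♙ · ♙ ·
♖ · ♗ ♕ ♔ ♗ ♘ ♖


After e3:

♜ ♞ ♝ ♛ ♚ ♝ · ♜
· ♟ ♟ ♟ ♟ ♟ · ♟
· · · · · · ♟ ♞
♟ · · · · · · ·
· · · · · · · ♙
♘ · · · ♙ ♙ · ·
♙ ♙ ♙ ♙ · · ♙ ·
♖ · ♗ ♕ ♔ ♗ ♘ ♖



  a b c d e f g h
  ─────────────────
8│♜ ♞ ♝ ♛ ♚ ♝ · ♜│8
7│· ♟ ♟ ♟ ♟ ♟ · ♟│7
6│· · · · · · ♟ ♞│6
5│♟ · · · · · · ·│5
4│· · · · · · · ♙│4
3│♘ · · · ♙ ♙ · ·│3
2│♙ ♙ ♙ ♙ · · ♙ ·│2
1│♖ · ♗ ♕ ♔ ♗ ♘ ♖│1
  ─────────────────
  a b c d e f g h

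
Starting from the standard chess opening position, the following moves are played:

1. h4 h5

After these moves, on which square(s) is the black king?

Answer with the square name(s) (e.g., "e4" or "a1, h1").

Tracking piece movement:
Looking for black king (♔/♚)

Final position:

  a b c d e f g h
  ─────────────────
8│♜ ♞ ♝ ♛ ♚ ♝ ♞ ♜│8
7│♟ ♟ ♟ ♟ ♟ ♟ ♟ ·│7
6│· · · · · · · ·│6
5│· · · · · · · ♟│5
4│· · · · · · · ♙│4
3│· · · · · · · ·│3
2│♙ ♙ ♙ ♙ ♙ ♙ ♙ ·│2
1│♖ ♘ ♗ ♕ ♔ ♗ ♘ ♖│1
  ─────────────────
  a b c d e f g h


e8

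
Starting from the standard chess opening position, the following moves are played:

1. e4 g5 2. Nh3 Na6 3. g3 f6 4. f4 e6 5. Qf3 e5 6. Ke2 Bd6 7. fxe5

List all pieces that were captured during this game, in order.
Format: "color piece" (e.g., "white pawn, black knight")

Tracking captures:
  fxe5: captured black pawn

black pawn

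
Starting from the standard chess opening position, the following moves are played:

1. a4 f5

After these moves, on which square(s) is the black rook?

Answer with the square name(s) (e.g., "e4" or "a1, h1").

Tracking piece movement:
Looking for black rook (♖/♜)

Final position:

  a b c d e f g h
  ─────────────────
8│♜ ♞ ♝ ♛ ♚ ♝ ♞ ♜│8
7│♟ ♟ ♟ ♟ ♟ · ♟ ♟│7
6│· · · · · · · ·│6
5│· · · · · ♟ · ·│5
4│♙ · · · · · · ·│4
3│· · · · · · · ·│3
2│· ♙ ♙ ♙ ♙ ♙ ♙ ♙│2
1│♖ ♘ ♗ ♕ ♔ ♗ ♘ ♖│1
  ─────────────────
  a b c d e f g h


a8, h8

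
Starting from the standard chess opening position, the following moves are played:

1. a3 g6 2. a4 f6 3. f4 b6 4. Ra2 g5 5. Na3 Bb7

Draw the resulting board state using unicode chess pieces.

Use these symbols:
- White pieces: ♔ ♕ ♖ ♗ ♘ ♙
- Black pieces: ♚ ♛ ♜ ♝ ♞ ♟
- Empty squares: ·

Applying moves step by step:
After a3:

♜ ♞ ♝ ♛ ♚ ♝ ♞ ♜
♟ ♟ ♟ ♟ ♟ ♟ ♟ ♟
· · · · · · · ·
· · · · · · · ·
· · · · · · · ·
♙ · · · · · · ·
· ♙ ♙ ♙ ♙ ♙ ♙ ♙
♖ ♘ ♗ ♕ ♔ ♗ ♘ ♖


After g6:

♜ ♞ ♝ ♛ ♚ ♝ ♞ ♜
♟ ♟ ♟ ♟ ♟ ♟ · ♟
· · · · · · ♟ ·
· · · · · · · ·
· · · · · · · ·
♙ · · · · · · ·
· ♙ ♙ ♙ ♙ ♙ ♙ ♙
♖ ♘ ♗ ♕ ♔ ♗ ♘ ♖


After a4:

♜ ♞ ♝ ♛ ♚ ♝ ♞ ♜
♟ ♟ ♟ ♟ ♟ ♟ · ♟
· · · · · · ♟ ·
· · · · · · · ·
♙ · · · · · · ·
· · · · · · · ·
· ♙ ♙ ♙ ♙ ♙ ♙ ♙
♖ ♘ ♗ ♕ ♔ ♗ ♘ ♖


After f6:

♜ ♞ ♝ ♛ ♚ ♝ ♞ ♜
♟ ♟ ♟ ♟ ♟ · · ♟
· · · · · ♟ ♟ ·
· · · · · · · ·
♙ · · · · · · ·
· · · · · · · ·
· ♙ ♙ ♙ ♙ ♙ ♙ ♙
♖ ♘ ♗ ♕ ♔ ♗ ♘ ♖


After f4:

♜ ♞ ♝ ♛ ♚ ♝ ♞ ♜
♟ ♟ ♟ ♟ ♟ · · ♟
· · · · · ♟ ♟ ·
· · · · · · · ·
♙ · · · · ♙ · ·
· · · · · · · ·
· ♙ ♙ ♙ ♙ · ♙ ♙
♖ ♘ ♗ ♕ ♔ ♗ ♘ ♖


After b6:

♜ ♞ ♝ ♛ ♚ ♝ ♞ ♜
♟ · ♟ ♟ ♟ · · ♟
· ♟ · · · ♟ ♟ ·
· · · · · · · ·
♙ · · · · ♙ · ·
· · · · · · · ·
· ♙ ♙ ♙ ♙ · ♙ ♙
♖ ♘ ♗ ♕ ♔ ♗ ♘ ♖


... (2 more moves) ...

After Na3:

♜ ♞ ♝ ♛ ♚ ♝ ♞ ♜
♟ · ♟ ♟ ♟ · · ♟
· ♟ · · · ♟ · ·
· · · · · · ♟ ·
♙ · · · · ♙ · ·
♘ · · · · · · ·
♖ ♙ ♙ ♙ ♙ · ♙ ♙
· · ♗ ♕ ♔ ♗ ♘ ♖


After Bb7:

♜ ♞ · ♛ ♚ ♝ ♞ ♜
♟ ♝ ♟ ♟ ♟ · · ♟
· ♟ · · · ♟ · ·
· · · · · · ♟ ·
♙ · · · · ♙ · ·
♘ · · · · · · ·
♖ ♙ ♙ ♙ ♙ · ♙ ♙
· · ♗ ♕ ♔ ♗ ♘ ♖



  a b c d e f g h
  ─────────────────
8│♜ ♞ · ♛ ♚ ♝ ♞ ♜│8
7│♟ ♝ ♟ ♟ ♟ · · ♟│7
6│· ♟ · · · ♟ · ·│6
5│· · · · · · ♟ ·│5
4│♙ · · · · ♙ · ·│4
3│♘ · · · · · · ·│3
2│♖ ♙ ♙ ♙ ♙ · ♙ ♙│2
1│· · ♗ ♕ ♔ ♗ ♘ ♖│1
  ─────────────────
  a b c d e f g h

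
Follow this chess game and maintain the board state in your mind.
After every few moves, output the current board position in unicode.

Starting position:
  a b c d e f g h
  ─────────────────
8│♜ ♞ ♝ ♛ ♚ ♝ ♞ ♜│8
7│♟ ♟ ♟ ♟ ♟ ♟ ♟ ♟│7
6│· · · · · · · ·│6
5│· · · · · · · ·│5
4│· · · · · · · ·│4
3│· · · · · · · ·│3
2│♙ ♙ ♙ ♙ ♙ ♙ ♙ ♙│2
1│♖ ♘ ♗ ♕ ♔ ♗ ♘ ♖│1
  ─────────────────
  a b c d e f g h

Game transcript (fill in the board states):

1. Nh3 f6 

  a b c d e f g h
  ─────────────────
8│♜ ♞ ♝ ♛ ♚ ♝ ♞ ♜│8
7│♟ ♟ ♟ ♟ ♟ · ♟ ♟│7
6│· · · · · ♟ · ·│6
5│· · · · · · · ·│5
4│· · · · · · · ·│4
3│· · · · · · · ♘│3
2│♙ ♙ ♙ ♙ ♙ ♙ ♙ ♙│2
1│♖ ♘ ♗ ♕ ♔ ♗ · ♖│1
  ─────────────────
  a b c d e f g h

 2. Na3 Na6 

  a b c d e f g h
  ─────────────────
8│♜ · ♝ ♛ ♚ ♝ ♞ ♜│8
7│♟ ♟ ♟ ♟ ♟ · ♟ ♟│7
6│♞ · · · · ♟ · ·│6
5│· · · · · · · ·│5
4│· · · · · · · ·│4
3│♘ · · · · · · ♘│3
2│♙ ♙ ♙ ♙ ♙ ♙ ♙ ♙│2
1│♖ · ♗ ♕ ♔ ♗ · ♖│1
  ─────────────────
  a b c d e f g h

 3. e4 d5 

  a b c d e f g h
  ─────────────────
8│♜ · ♝ ♛ ♚ ♝ ♞ ♜│8
7│♟ ♟ ♟ · ♟ · ♟ ♟│7
6│♞ · · · · ♟ · ·│6
5│· · · ♟ · · · ·│5
4│· · · · ♙ · · ·│4
3│♘ · · · · · · ♘│3
2│♙ ♙ ♙ ♙ · ♙ ♙ ♙│2
1│♖ · ♗ ♕ ♔ ♗ · ♖│1
  ─────────────────
  a b c d e f g h

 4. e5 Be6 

  a b c d e f g h
  ─────────────────
8│♜ · · ♛ ♚ ♝ ♞ ♜│8
7│♟ ♟ ♟ · ♟ · ♟ ♟│7
6│♞ · · · ♝ ♟ · ·│6
5│· · · ♟ ♙ · · ·│5
4│· · · · · · · ·│4
3│♘ · · · · · · ♘│3
2│♙ ♙ ♙ ♙ · ♙ ♙ ♙│2
1│♖ · ♗ ♕ ♔ ♗ · ♖│1
  ─────────────────
  a b c d e f g h



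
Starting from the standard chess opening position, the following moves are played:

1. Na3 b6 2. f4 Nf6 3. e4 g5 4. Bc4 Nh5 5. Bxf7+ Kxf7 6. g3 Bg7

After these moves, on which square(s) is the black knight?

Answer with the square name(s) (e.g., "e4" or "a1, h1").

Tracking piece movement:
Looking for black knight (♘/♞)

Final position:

  a b c d e f g h
  ─────────────────
8│♜ ♞ ♝ ♛ · · · ♜│8
7│♟ · ♟ ♟ ♟ ♚ ♝ ♟│7
6│· ♟ · · · · · ·│6
5│· · · · · · ♟ ♞│5
4│· · · · ♙ ♙ · ·│4
3│♘ · · · · · ♙ ·│3
2│♙ ♙ ♙ ♙ · · · ♙│2
1│♖ · ♗ ♕ ♔ · ♘ ♖│1
  ─────────────────
  a b c d e f g h


b8, h5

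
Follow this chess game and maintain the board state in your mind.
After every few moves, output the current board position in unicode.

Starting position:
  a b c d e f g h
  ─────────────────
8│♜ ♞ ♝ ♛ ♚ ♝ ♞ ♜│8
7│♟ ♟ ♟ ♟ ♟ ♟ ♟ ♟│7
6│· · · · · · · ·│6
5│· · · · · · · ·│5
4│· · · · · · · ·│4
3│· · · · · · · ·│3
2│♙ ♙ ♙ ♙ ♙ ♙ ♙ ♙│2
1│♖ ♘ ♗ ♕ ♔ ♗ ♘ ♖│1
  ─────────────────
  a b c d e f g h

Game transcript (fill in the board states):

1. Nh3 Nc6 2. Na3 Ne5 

  a b c d e f g h
  ─────────────────
8│♜ · ♝ ♛ ♚ ♝ ♞ ♜│8
7│♟ ♟ ♟ ♟ ♟ ♟ ♟ ♟│7
6│· · · · · · · ·│6
5│· · · · ♞ · · ·│5
4│· · · · · · · ·│4
3│♘ · · · · · · ♘│3
2│♙ ♙ ♙ ♙ ♙ ♙ ♙ ♙│2
1│♖ · ♗ ♕ ♔ ♗ · ♖│1
  ─────────────────
  a b c d e f g h

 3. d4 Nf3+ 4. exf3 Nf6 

  a b c d e f g h
  ─────────────────
8│♜ · ♝ ♛ ♚ ♝ · ♜│8
7│♟ ♟ ♟ ♟ ♟ ♟ ♟ ♟│7
6│· · · · · ♞ · ·│6
5│· · · · · · · ·│5
4│· · · ♙ · · · ·│4
3│♘ · · · · ♙ · ♘│3
2│♙ ♙ ♙ · · ♙ ♙ ♙│2
1│♖ · ♗ ♕ ♔ ♗ · ♖│1
  ─────────────────
  a b c d e f g h

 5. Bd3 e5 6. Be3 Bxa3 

  a b c d e f g h
  ─────────────────
8│♜ · ♝ ♛ ♚ · · ♜│8
7│♟ ♟ ♟ ♟ · ♟ ♟ ♟│7
6│· · · · · ♞ · ·│6
5│· · · · ♟ · · ·│5
4│· · · ♙ · · · ·│4
3│♝ · · ♗ ♗ ♙ · ♘│3
2│♙ ♙ ♙ · · ♙ ♙ ♙│2
1│♖ · · ♕ ♔ · · ♖│1
  ─────────────────
  a b c d e f g h

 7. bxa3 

  a b c d e f g h
  ─────────────────
8│♜ · ♝ ♛ ♚ · · ♜│8
7│♟ ♟ ♟ ♟ · ♟ ♟ ♟│7
6│· · · · · ♞ · ·│6
5│· · · · ♟ · · ·│5
4│· · · ♙ · · · ·│4
3│♙ · · ♗ ♗ ♙ · ♘│3
2│♙ · ♙ · · ♙ ♙ ♙│2
1│♖ · · ♕ ♔ · · ♖│1
  ─────────────────
  a b c d e f g h


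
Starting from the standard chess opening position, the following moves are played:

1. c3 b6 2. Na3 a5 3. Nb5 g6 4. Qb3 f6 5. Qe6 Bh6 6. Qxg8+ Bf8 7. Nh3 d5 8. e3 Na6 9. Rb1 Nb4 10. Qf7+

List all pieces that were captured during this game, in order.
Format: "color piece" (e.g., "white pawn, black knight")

Tracking captures:
  Qxg8+: captured black knight

black knight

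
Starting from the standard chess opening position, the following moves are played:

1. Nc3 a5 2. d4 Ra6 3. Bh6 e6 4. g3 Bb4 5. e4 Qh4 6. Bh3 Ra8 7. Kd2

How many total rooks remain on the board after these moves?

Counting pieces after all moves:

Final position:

  a b c d e f g h
  ─────────────────
8│♜ ♞ ♝ · ♚ · ♞ ♜│8
7│· ♟ ♟ ♟ · ♟ ♟ ♟│7
6│· · · · ♟ · · ♗│6
5│♟ · · · · · · ·│5
4│· ♝ · ♙ ♙ · · ♛│4
3│· · ♘ · · · ♙ ♗│3
2│♙ ♙ ♙ ♔ · ♙ · ♙│2
1│♖ · · ♕ · · ♘ ♖│1
  ─────────────────
  a b c d e f g h


4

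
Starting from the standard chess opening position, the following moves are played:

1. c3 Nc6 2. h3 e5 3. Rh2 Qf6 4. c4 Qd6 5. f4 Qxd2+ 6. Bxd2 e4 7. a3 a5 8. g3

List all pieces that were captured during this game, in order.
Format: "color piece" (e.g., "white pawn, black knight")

Tracking captures:
  Qxd2+: captured white pawn
  Bxd2: captured black queen

white pawn, black queen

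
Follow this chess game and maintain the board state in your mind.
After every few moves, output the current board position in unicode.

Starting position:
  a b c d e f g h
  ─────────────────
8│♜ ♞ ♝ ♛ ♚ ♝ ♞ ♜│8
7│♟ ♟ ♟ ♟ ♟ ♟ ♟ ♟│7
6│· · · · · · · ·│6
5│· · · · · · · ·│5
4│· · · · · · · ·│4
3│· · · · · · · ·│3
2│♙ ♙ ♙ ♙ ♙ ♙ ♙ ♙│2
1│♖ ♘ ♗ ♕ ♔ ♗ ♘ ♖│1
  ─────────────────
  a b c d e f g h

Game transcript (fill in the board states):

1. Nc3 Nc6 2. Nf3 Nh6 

  a b c d e f g h
  ─────────────────
8│♜ · ♝ ♛ ♚ ♝ · ♜│8
7│♟ ♟ ♟ ♟ ♟ ♟ ♟ ♟│7
6│· · ♞ · · · · ♞│6
5│· · · · · · · ·│5
4│· · · · · · · ·│4
3│· · ♘ · · ♘ · ·│3
2│♙ ♙ ♙ ♙ ♙ ♙ ♙ ♙│2
1│♖ · ♗ ♕ ♔ ♗ · ♖│1
  ─────────────────
  a b c d e f g h

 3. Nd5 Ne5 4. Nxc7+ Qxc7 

  a b c d e f g h
  ─────────────────
8│♜ · ♝ · ♚ ♝ · ♜│8
7│♟ ♟ ♛ ♟ ♟ ♟ ♟ ♟│7
6│· · · · · · · ♞│6
5│· · · · ♞ · · ·│5
4│· · · · · · · ·│4
3│· · · · · ♘ · ·│3
2│♙ ♙ ♙ ♙ ♙ ♙ ♙ ♙│2
1│♖ · ♗ ♕ ♔ ♗ · ♖│1
  ─────────────────
  a b c d e f g h

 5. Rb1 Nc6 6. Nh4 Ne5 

  a b c d e f g h
  ─────────────────
8│♜ · ♝ · ♚ ♝ · ♜│8
7│♟ ♟ ♛ ♟ ♟ ♟ ♟ ♟│7
6│· · · · · · · ♞│6
5│· · · · ♞ · · ·│5
4│· · · · · · · ♘│4
3│· · · · · · · ·│3
2│♙ ♙ ♙ ♙ ♙ ♙ ♙ ♙│2
1│· ♖ ♗ ♕ ♔ ♗ · ♖│1
  ─────────────────
  a b c d e f g h

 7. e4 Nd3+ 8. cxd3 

  a b c d e f g h
  ─────────────────
8│♜ · ♝ · ♚ ♝ · ♜│8
7│♟ ♟ ♛ ♟ ♟ ♟ ♟ ♟│7
6│· · · · · · · ♞│6
5│· · · · · · · ·│5
4│· · · · ♙ · · ♘│4
3│· · · ♙ · · · ·│3
2│♙ ♙ · ♙ · ♙ ♙ ♙│2
1│· ♖ ♗ ♕ ♔ ♗ · ♖│1
  ─────────────────
  a b c d e f g h


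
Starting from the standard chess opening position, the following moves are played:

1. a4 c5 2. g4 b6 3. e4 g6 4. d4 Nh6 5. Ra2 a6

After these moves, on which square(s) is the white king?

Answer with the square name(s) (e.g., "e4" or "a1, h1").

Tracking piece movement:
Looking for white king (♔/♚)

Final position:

  a b c d e f g h
  ─────────────────
8│♜ ♞ ♝ ♛ ♚ ♝ · ♜│8
7│· · · ♟ ♟ ♟ · ♟│7
6│♟ ♟ · · · · ♟ ♞│6
5│· · ♟ · · · · ·│5
4│♙ · · ♙ ♙ · ♙ ·│4
3│· · · · · · · ·│3
2│♖ ♙ ♙ · · ♙ · ♙│2
1│· ♘ ♗ ♕ ♔ ♗ ♘ ♖│1
  ─────────────────
  a b c d e f g h


e1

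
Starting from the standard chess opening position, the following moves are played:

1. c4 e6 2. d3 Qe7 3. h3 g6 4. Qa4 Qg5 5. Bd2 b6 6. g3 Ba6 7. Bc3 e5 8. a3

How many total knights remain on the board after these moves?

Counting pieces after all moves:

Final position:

  a b c d e f g h
  ─────────────────
8│♜ ♞ · · ♚ ♝ ♞ ♜│8
7│♟ · ♟ ♟ · ♟ · ♟│7
6│♝ ♟ · · · · ♟ ·│6
5│· · · · ♟ · ♛ ·│5
4│♕ · ♙ · · · · ·│4
3│♙ · ♗ ♙ · · ♙ ♙│3
2│· ♙ · · ♙ ♙ · ·│2
1│♖ ♘ · · ♔ ♗ ♘ ♖│1
  ─────────────────
  a b c d e f g h


4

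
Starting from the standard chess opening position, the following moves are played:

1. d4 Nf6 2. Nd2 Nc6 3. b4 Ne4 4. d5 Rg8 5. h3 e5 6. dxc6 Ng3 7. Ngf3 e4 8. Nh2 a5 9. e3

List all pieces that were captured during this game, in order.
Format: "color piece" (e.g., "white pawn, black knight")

Tracking captures:
  dxc6: captured black knight

black knight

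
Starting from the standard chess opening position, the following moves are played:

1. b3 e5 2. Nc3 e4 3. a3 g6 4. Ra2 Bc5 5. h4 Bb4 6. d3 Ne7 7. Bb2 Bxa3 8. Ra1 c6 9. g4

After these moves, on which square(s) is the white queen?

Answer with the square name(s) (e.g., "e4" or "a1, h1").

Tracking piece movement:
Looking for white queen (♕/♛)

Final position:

  a b c d e f g h
  ─────────────────
8│♜ ♞ ♝ ♛ ♚ · · ♜│8
7│♟ ♟ · ♟ ♞ ♟ · ♟│7
6│· · ♟ · · · ♟ ·│6
5│· · · · · · · ·│5
4│· · · · ♟ · ♙ ♙│4
3│♝ ♙ ♘ ♙ · · · ·│3
2│· ♗ ♙ · ♙ ♙ · ·│2
1│♖ · · ♕ ♔ ♗ ♘ ♖│1
  ─────────────────
  a b c d e f g h


d1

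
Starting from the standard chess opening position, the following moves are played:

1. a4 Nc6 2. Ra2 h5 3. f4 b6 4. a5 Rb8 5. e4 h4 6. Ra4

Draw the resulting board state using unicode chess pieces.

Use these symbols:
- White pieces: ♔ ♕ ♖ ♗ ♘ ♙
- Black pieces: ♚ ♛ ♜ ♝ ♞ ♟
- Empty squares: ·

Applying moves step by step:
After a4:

♜ ♞ ♝ ♛ ♚ ♝ ♞ ♜
♟ ♟ ♟ ♟ ♟ ♟ ♟ ♟
· · · · · · · ·
· · · · · · · ·
♙ · · · · · · ·
· · · · · · · ·
· ♙ ♙ ♙ ♙ ♙ ♙ ♙
♖ ♘ ♗ ♕ ♔ ♗ ♘ ♖


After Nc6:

♜ · ♝ ♛ ♚ ♝ ♞ ♜
♟ ♟ ♟ ♟ ♟ ♟ ♟ ♟
· · ♞ · · · · ·
· · · · · · · ·
♙ · · · · · · ·
· · · · · · · ·
· ♙ ♙ ♙ ♙ ♙ ♙ ♙
♖ ♘ ♗ ♕ ♔ ♗ ♘ ♖


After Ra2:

♜ · ♝ ♛ ♚ ♝ ♞ ♜
♟ ♟ ♟ ♟ ♟ ♟ ♟ ♟
· · ♞ · · · · ·
· · · · · · · ·
♙ · · · · · · ·
· · · · · · · ·
♖ ♙ ♙ ♙ ♙ ♙ ♙ ♙
· ♘ ♗ ♕ ♔ ♗ ♘ ♖


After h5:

♜ · ♝ ♛ ♚ ♝ ♞ ♜
♟ ♟ ♟ ♟ ♟ ♟ ♟ ·
· · ♞ · · · · ·
· · · · · · · ♟
♙ · · · · · · ·
· · · · · · · ·
♖ ♙ ♙ ♙ ♙ ♙ ♙ ♙
· ♘ ♗ ♕ ♔ ♗ ♘ ♖


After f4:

♜ · ♝ ♛ ♚ ♝ ♞ ♜
♟ ♟ ♟ ♟ ♟ ♟ ♟ ·
· · ♞ · · · · ·
· · · · · · · ♟
♙ · · · · ♙ · ·
· · · · · · · ·
♖ ♙ ♙ ♙ ♙ · ♙ ♙
· ♘ ♗ ♕ ♔ ♗ ♘ ♖


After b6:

♜ · ♝ ♛ ♚ ♝ ♞ ♜
♟ · ♟ ♟ ♟ ♟ ♟ ·
· ♟ ♞ · · · · ·
· · · · · · · ♟
♙ · · · · ♙ · ·
· · · · · · · ·
♖ ♙ ♙ ♙ ♙ · ♙ ♙
· ♘ ♗ ♕ ♔ ♗ ♘ ♖


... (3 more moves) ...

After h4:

· ♜ ♝ ♛ ♚ ♝ ♞ ♜
♟ · ♟ ♟ ♟ ♟ ♟ ·
· ♟ ♞ · · · · ·
♙ · · · · · · ·
· · · · ♙ ♙ · ♟
· · · · · · · ·
♖ ♙ ♙ ♙ · · ♙ ♙
· ♘ ♗ ♕ ♔ ♗ ♘ ♖


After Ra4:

· ♜ ♝ ♛ ♚ ♝ ♞ ♜
♟ · ♟ ♟ ♟ ♟ ♟ ·
· ♟ ♞ · · · · ·
♙ · · · · · · ·
♖ · · · ♙ ♙ · ♟
· · · · · · · ·
· ♙ ♙ ♙ · · ♙ ♙
· ♘ ♗ ♕ ♔ ♗ ♘ ♖



  a b c d e f g h
  ─────────────────
8│· ♜ ♝ ♛ ♚ ♝ ♞ ♜│8
7│♟ · ♟ ♟ ♟ ♟ ♟ ·│7
6│· ♟ ♞ · · · · ·│6
5│♙ · · · · · · ·│5
4│♖ · · · ♙ ♙ · ♟│4
3│· · · · · · · ·│3
2│· ♙ ♙ ♙ · · ♙ ♙│2
1│· ♘ ♗ ♕ ♔ ♗ ♘ ♖│1
  ─────────────────
  a b c d e f g h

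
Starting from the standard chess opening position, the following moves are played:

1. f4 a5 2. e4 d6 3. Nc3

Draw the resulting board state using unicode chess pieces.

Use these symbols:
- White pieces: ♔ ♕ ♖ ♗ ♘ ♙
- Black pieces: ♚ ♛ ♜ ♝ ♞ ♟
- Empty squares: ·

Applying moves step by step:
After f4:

♜ ♞ ♝ ♛ ♚ ♝ ♞ ♜
♟ ♟ ♟ ♟ ♟ ♟ ♟ ♟
· · · · · · · ·
· · · · · · · ·
· · · · · ♙ · ·
· · · · · · · ·
♙ ♙ ♙ ♙ ♙ · ♙ ♙
♖ ♘ ♗ ♕ ♔ ♗ ♘ ♖


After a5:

♜ ♞ ♝ ♛ ♚ ♝ ♞ ♜
· ♟ ♟ ♟ ♟ ♟ ♟ ♟
· · · · · · · ·
♟ · · · · · · ·
· · · · · ♙ · ·
· · · · · · · ·
♙ ♙ ♙ ♙ ♙ · ♙ ♙
♖ ♘ ♗ ♕ ♔ ♗ ♘ ♖


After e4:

♜ ♞ ♝ ♛ ♚ ♝ ♞ ♜
· ♟ ♟ ♟ ♟ ♟ ♟ ♟
· · · · · · · ·
♟ · · · · · · ·
· · · · ♙ ♙ · ·
· · · · · · · ·
♙ ♙ ♙ ♙ · · ♙ ♙
♖ ♘ ♗ ♕ ♔ ♗ ♘ ♖


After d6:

♜ ♞ ♝ ♛ ♚ ♝ ♞ ♜
· ♟ ♟ · ♟ ♟ ♟ ♟
· · · ♟ · · · ·
♟ · · · · · · ·
· · · · ♙ ♙ · ·
· · · · · · · ·
♙ ♙ ♙ ♙ · · ♙ ♙
♖ ♘ ♗ ♕ ♔ ♗ ♘ ♖


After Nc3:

♜ ♞ ♝ ♛ ♚ ♝ ♞ ♜
· ♟ ♟ · ♟ ♟ ♟ ♟
· · · ♟ · · · ·
♟ · · · · · · ·
· · · · ♙ ♙ · ·
· · ♘ · · · · ·
♙ ♙ ♙ ♙ · · ♙ ♙
♖ · ♗ ♕ ♔ ♗ ♘ ♖



  a b c d e f g h
  ─────────────────
8│♜ ♞ ♝ ♛ ♚ ♝ ♞ ♜│8
7│· ♟ ♟ · ♟ ♟ ♟ ♟│7
6│· · · ♟ · · · ·│6
5│♟ · · · · · · ·│5
4│· · · · ♙ ♙ · ·│4
3│· · ♘ · · · · ·│3
2│♙ ♙ ♙ ♙ · · ♙ ♙│2
1│♖ · ♗ ♕ ♔ ♗ ♘ ♖│1
  ─────────────────
  a b c d e f g h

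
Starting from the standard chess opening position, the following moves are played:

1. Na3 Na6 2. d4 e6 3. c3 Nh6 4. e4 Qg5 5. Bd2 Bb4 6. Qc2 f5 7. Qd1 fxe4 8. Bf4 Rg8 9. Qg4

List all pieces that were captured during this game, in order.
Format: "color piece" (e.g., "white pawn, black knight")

Tracking captures:
  fxe4: captured white pawn

white pawn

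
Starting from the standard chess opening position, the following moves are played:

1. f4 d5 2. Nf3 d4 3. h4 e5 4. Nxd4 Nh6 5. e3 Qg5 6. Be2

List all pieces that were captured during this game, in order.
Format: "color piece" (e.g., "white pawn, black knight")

Tracking captures:
  Nxd4: captured black pawn

black pawn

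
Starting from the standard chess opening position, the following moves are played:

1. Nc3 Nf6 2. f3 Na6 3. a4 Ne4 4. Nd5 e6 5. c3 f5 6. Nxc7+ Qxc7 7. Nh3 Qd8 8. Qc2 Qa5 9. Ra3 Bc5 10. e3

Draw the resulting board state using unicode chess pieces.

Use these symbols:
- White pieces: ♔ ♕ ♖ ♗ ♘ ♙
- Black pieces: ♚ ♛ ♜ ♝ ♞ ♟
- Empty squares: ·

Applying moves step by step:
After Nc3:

♜ ♞ ♝ ♛ ♚ ♝ ♞ ♜
♟ ♟ ♟ ♟ ♟ ♟ ♟ ♟
· · · · · · · ·
· · · · · · · ·
· · · · · · · ·
· · ♘ · · · · ·
♙ ♙ ♙ ♙ ♙ ♙ ♙ ♙
♖ · ♗ ♕ ♔ ♗ ♘ ♖


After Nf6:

♜ ♞ ♝ ♛ ♚ ♝ · ♜
♟ ♟ ♟ ♟ ♟ ♟ ♟ ♟
· · · · · ♞ · ·
· · · · · · · ·
· · · · · · · ·
· · ♘ · · · · ·
♙ ♙ ♙ ♙ ♙ ♙ ♙ ♙
♖ · ♗ ♕ ♔ ♗ ♘ ♖


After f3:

♜ ♞ ♝ ♛ ♚ ♝ · ♜
♟ ♟ ♟ ♟ ♟ ♟ ♟ ♟
· · · · · ♞ · ·
· · · · · · · ·
· · · · · · · ·
· · ♘ · · ♙ · ·
♙ ♙ ♙ ♙ ♙ · ♙ ♙
♖ · ♗ ♕ ♔ ♗ ♘ ♖


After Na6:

♜ · ♝ ♛ ♚ ♝ · ♜
♟ ♟ ♟ ♟ ♟ ♟ ♟ ♟
♞ · · · · ♞ · ·
· · · · · · · ·
· · · · · · · ·
· · ♘ · · ♙ · ·
♙ ♙ ♙ ♙ ♙ · ♙ ♙
♖ · ♗ ♕ ♔ ♗ ♘ ♖


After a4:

♜ · ♝ ♛ ♚ ♝ · ♜
♟ ♟ ♟ ♟ ♟ ♟ ♟ ♟
♞ · · · · ♞ · ·
· · · · · · · ·
♙ · · · · · · ·
· · ♘ · · ♙ · ·
· ♙ ♙ ♙ ♙ · ♙ ♙
♖ · ♗ ♕ ♔ ♗ ♘ ♖


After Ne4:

♜ · ♝ ♛ ♚ ♝ · ♜
♟ ♟ ♟ ♟ ♟ ♟ ♟ ♟
♞ · · · · · · ·
· · · · · · · ·
♙ · · · ♞ · · ·
· · ♘ · · ♙ · ·
· ♙ ♙ ♙ ♙ · ♙ ♙
♖ · ♗ ♕ ♔ ♗ ♘ ♖


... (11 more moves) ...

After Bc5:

♜ · ♝ · ♚ · · ♜
♟ ♟ · ♟ · · ♟ ♟
♞ · · · ♟ · · ·
♛ · ♝ · · ♟ · ·
♙ · · · ♞ · · ·
♖ · ♙ · · ♙ · ♘
· ♙ ♕ ♙ ♙ · ♙ ♙
· · ♗ · ♔ ♗ · ♖


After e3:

♜ · ♝ · ♚ · · ♜
♟ ♟ · ♟ · · ♟ ♟
♞ · · · ♟ · · ·
♛ · ♝ · · ♟ · ·
♙ · · · ♞ · · ·
♖ · ♙ · ♙ ♙ · ♘
· ♙ ♕ ♙ · · ♙ ♙
· · ♗ · ♔ ♗ · ♖



  a b c d e f g h
  ─────────────────
8│♜ · ♝ · ♚ · · ♜│8
7│♟ ♟ · ♟ · · ♟ ♟│7
6│♞ · · · ♟ · · ·│6
5│♛ · ♝ · · ♟ · ·│5
4│♙ · · · ♞ · · ·│4
3│♖ · ♙ · ♙ ♙ · ♘│3
2│· ♙ ♕ ♙ · · ♙ ♙│2
1│· · ♗ · ♔ ♗ · ♖│1
  ─────────────────
  a b c d e f g h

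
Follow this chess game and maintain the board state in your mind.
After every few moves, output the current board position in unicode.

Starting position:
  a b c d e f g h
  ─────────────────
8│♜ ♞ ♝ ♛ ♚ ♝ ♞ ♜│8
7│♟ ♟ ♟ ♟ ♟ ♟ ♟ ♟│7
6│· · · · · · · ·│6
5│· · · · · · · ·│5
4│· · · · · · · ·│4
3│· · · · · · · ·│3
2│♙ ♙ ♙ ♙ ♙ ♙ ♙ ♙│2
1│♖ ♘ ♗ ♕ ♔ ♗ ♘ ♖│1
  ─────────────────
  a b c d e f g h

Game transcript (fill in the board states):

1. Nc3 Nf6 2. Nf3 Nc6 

  a b c d e f g h
  ─────────────────
8│♜ · ♝ ♛ ♚ ♝ · ♜│8
7│♟ ♟ ♟ ♟ ♟ ♟ ♟ ♟│7
6│· · ♞ · · ♞ · ·│6
5│· · · · · · · ·│5
4│· · · · · · · ·│4
3│· · ♘ · · ♘ · ·│3
2│♙ ♙ ♙ ♙ ♙ ♙ ♙ ♙│2
1│♖ · ♗ ♕ ♔ ♗ · ♖│1
  ─────────────────
  a b c d e f g h

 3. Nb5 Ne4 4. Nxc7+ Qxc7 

  a b c d e f g h
  ─────────────────
8│♜ · ♝ · ♚ ♝ · ♜│8
7│♟ ♟ ♛ ♟ ♟ ♟ ♟ ♟│7
6│· · ♞ · · · · ·│6
5│· · · · · · · ·│5
4│· · · · ♞ · · ·│4
3│· · · · · ♘ · ·│3
2│♙ ♙ ♙ ♙ ♙ ♙ ♙ ♙│2
1│♖ · ♗ ♕ ♔ ♗ · ♖│1
  ─────────────────
  a b c d e f g h

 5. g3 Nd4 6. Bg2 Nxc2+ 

  a b c d e f g h
  ─────────────────
8│♜ · ♝ · ♚ ♝ · ♜│8
7│♟ ♟ ♛ ♟ ♟ ♟ ♟ ♟│7
6│· · · · · · · ·│6
5│· · · · · · · ·│5
4│· · · · ♞ · · ·│4
3│· · · · · ♘ ♙ ·│3
2│♙ ♙ ♞ ♙ ♙ ♙ ♗ ♙│2
1│♖ · ♗ ♕ ♔ · · ♖│1
  ─────────────────
  a b c d e f g h

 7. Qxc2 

  a b c d e f g h
  ─────────────────
8│♜ · ♝ · ♚ ♝ · ♜│8
7│♟ ♟ ♛ ♟ ♟ ♟ ♟ ♟│7
6│· · · · · · · ·│6
5│· · · · · · · ·│5
4│· · · · ♞ · · ·│4
3│· · · · · ♘ ♙ ·│3
2│♙ ♙ ♕ ♙ ♙ ♙ ♗ ♙│2
1│♖ · ♗ · ♔ · · ♖│1
  ─────────────────
  a b c d e f g h
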